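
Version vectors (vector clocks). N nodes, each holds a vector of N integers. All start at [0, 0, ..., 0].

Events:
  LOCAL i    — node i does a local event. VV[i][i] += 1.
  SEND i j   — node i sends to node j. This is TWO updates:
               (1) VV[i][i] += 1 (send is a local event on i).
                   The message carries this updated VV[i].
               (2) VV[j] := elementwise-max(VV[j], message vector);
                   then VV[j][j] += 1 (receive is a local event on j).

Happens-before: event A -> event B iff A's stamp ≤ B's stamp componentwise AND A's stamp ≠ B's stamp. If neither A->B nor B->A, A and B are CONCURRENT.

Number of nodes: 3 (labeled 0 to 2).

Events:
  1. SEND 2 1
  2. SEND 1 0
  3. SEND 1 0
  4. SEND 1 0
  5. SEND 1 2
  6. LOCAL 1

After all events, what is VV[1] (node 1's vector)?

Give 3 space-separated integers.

Answer: 0 6 1

Derivation:
Initial: VV[0]=[0, 0, 0]
Initial: VV[1]=[0, 0, 0]
Initial: VV[2]=[0, 0, 0]
Event 1: SEND 2->1: VV[2][2]++ -> VV[2]=[0, 0, 1], msg_vec=[0, 0, 1]; VV[1]=max(VV[1],msg_vec) then VV[1][1]++ -> VV[1]=[0, 1, 1]
Event 2: SEND 1->0: VV[1][1]++ -> VV[1]=[0, 2, 1], msg_vec=[0, 2, 1]; VV[0]=max(VV[0],msg_vec) then VV[0][0]++ -> VV[0]=[1, 2, 1]
Event 3: SEND 1->0: VV[1][1]++ -> VV[1]=[0, 3, 1], msg_vec=[0, 3, 1]; VV[0]=max(VV[0],msg_vec) then VV[0][0]++ -> VV[0]=[2, 3, 1]
Event 4: SEND 1->0: VV[1][1]++ -> VV[1]=[0, 4, 1], msg_vec=[0, 4, 1]; VV[0]=max(VV[0],msg_vec) then VV[0][0]++ -> VV[0]=[3, 4, 1]
Event 5: SEND 1->2: VV[1][1]++ -> VV[1]=[0, 5, 1], msg_vec=[0, 5, 1]; VV[2]=max(VV[2],msg_vec) then VV[2][2]++ -> VV[2]=[0, 5, 2]
Event 6: LOCAL 1: VV[1][1]++ -> VV[1]=[0, 6, 1]
Final vectors: VV[0]=[3, 4, 1]; VV[1]=[0, 6, 1]; VV[2]=[0, 5, 2]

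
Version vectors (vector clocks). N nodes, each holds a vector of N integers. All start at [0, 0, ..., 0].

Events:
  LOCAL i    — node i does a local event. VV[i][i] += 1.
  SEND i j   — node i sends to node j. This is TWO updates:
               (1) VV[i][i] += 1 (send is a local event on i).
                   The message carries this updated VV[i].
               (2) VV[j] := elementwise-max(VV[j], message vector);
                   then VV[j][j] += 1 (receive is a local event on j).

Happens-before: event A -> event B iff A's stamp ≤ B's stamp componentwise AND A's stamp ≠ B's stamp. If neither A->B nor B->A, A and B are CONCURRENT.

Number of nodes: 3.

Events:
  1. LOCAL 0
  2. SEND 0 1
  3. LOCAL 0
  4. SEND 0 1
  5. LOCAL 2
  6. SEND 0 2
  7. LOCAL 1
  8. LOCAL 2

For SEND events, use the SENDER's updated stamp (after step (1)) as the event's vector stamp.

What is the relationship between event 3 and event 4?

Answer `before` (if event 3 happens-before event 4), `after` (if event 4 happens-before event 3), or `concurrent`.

Initial: VV[0]=[0, 0, 0]
Initial: VV[1]=[0, 0, 0]
Initial: VV[2]=[0, 0, 0]
Event 1: LOCAL 0: VV[0][0]++ -> VV[0]=[1, 0, 0]
Event 2: SEND 0->1: VV[0][0]++ -> VV[0]=[2, 0, 0], msg_vec=[2, 0, 0]; VV[1]=max(VV[1],msg_vec) then VV[1][1]++ -> VV[1]=[2, 1, 0]
Event 3: LOCAL 0: VV[0][0]++ -> VV[0]=[3, 0, 0]
Event 4: SEND 0->1: VV[0][0]++ -> VV[0]=[4, 0, 0], msg_vec=[4, 0, 0]; VV[1]=max(VV[1],msg_vec) then VV[1][1]++ -> VV[1]=[4, 2, 0]
Event 5: LOCAL 2: VV[2][2]++ -> VV[2]=[0, 0, 1]
Event 6: SEND 0->2: VV[0][0]++ -> VV[0]=[5, 0, 0], msg_vec=[5, 0, 0]; VV[2]=max(VV[2],msg_vec) then VV[2][2]++ -> VV[2]=[5, 0, 2]
Event 7: LOCAL 1: VV[1][1]++ -> VV[1]=[4, 3, 0]
Event 8: LOCAL 2: VV[2][2]++ -> VV[2]=[5, 0, 3]
Event 3 stamp: [3, 0, 0]
Event 4 stamp: [4, 0, 0]
[3, 0, 0] <= [4, 0, 0]? True
[4, 0, 0] <= [3, 0, 0]? False
Relation: before

Answer: before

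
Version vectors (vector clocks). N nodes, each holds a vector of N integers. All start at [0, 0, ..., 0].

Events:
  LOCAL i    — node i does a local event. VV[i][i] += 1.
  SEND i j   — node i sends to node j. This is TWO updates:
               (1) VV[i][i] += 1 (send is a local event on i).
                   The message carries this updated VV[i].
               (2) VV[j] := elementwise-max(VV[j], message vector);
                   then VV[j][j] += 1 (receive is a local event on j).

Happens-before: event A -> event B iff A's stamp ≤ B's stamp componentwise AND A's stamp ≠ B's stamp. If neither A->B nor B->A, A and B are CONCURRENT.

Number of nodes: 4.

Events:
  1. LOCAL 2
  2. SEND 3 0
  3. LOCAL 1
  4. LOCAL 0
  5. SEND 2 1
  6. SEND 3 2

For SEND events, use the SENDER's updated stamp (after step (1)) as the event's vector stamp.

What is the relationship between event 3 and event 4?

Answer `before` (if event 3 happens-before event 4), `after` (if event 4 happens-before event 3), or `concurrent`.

Initial: VV[0]=[0, 0, 0, 0]
Initial: VV[1]=[0, 0, 0, 0]
Initial: VV[2]=[0, 0, 0, 0]
Initial: VV[3]=[0, 0, 0, 0]
Event 1: LOCAL 2: VV[2][2]++ -> VV[2]=[0, 0, 1, 0]
Event 2: SEND 3->0: VV[3][3]++ -> VV[3]=[0, 0, 0, 1], msg_vec=[0, 0, 0, 1]; VV[0]=max(VV[0],msg_vec) then VV[0][0]++ -> VV[0]=[1, 0, 0, 1]
Event 3: LOCAL 1: VV[1][1]++ -> VV[1]=[0, 1, 0, 0]
Event 4: LOCAL 0: VV[0][0]++ -> VV[0]=[2, 0, 0, 1]
Event 5: SEND 2->1: VV[2][2]++ -> VV[2]=[0, 0, 2, 0], msg_vec=[0, 0, 2, 0]; VV[1]=max(VV[1],msg_vec) then VV[1][1]++ -> VV[1]=[0, 2, 2, 0]
Event 6: SEND 3->2: VV[3][3]++ -> VV[3]=[0, 0, 0, 2], msg_vec=[0, 0, 0, 2]; VV[2]=max(VV[2],msg_vec) then VV[2][2]++ -> VV[2]=[0, 0, 3, 2]
Event 3 stamp: [0, 1, 0, 0]
Event 4 stamp: [2, 0, 0, 1]
[0, 1, 0, 0] <= [2, 0, 0, 1]? False
[2, 0, 0, 1] <= [0, 1, 0, 0]? False
Relation: concurrent

Answer: concurrent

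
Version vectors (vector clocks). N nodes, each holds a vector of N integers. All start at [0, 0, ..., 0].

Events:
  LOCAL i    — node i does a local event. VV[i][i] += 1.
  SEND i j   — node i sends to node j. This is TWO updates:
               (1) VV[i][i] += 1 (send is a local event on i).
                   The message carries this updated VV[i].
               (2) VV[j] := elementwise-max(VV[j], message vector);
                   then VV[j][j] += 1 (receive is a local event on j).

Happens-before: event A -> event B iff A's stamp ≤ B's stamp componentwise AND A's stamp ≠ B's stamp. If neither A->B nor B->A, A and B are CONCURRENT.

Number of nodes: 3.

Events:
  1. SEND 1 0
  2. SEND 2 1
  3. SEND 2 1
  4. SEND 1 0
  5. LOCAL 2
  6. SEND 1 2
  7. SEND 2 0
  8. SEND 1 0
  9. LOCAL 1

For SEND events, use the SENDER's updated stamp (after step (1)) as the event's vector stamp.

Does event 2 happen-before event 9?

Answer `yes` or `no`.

Initial: VV[0]=[0, 0, 0]
Initial: VV[1]=[0, 0, 0]
Initial: VV[2]=[0, 0, 0]
Event 1: SEND 1->0: VV[1][1]++ -> VV[1]=[0, 1, 0], msg_vec=[0, 1, 0]; VV[0]=max(VV[0],msg_vec) then VV[0][0]++ -> VV[0]=[1, 1, 0]
Event 2: SEND 2->1: VV[2][2]++ -> VV[2]=[0, 0, 1], msg_vec=[0, 0, 1]; VV[1]=max(VV[1],msg_vec) then VV[1][1]++ -> VV[1]=[0, 2, 1]
Event 3: SEND 2->1: VV[2][2]++ -> VV[2]=[0, 0, 2], msg_vec=[0, 0, 2]; VV[1]=max(VV[1],msg_vec) then VV[1][1]++ -> VV[1]=[0, 3, 2]
Event 4: SEND 1->0: VV[1][1]++ -> VV[1]=[0, 4, 2], msg_vec=[0, 4, 2]; VV[0]=max(VV[0],msg_vec) then VV[0][0]++ -> VV[0]=[2, 4, 2]
Event 5: LOCAL 2: VV[2][2]++ -> VV[2]=[0, 0, 3]
Event 6: SEND 1->2: VV[1][1]++ -> VV[1]=[0, 5, 2], msg_vec=[0, 5, 2]; VV[2]=max(VV[2],msg_vec) then VV[2][2]++ -> VV[2]=[0, 5, 4]
Event 7: SEND 2->0: VV[2][2]++ -> VV[2]=[0, 5, 5], msg_vec=[0, 5, 5]; VV[0]=max(VV[0],msg_vec) then VV[0][0]++ -> VV[0]=[3, 5, 5]
Event 8: SEND 1->0: VV[1][1]++ -> VV[1]=[0, 6, 2], msg_vec=[0, 6, 2]; VV[0]=max(VV[0],msg_vec) then VV[0][0]++ -> VV[0]=[4, 6, 5]
Event 9: LOCAL 1: VV[1][1]++ -> VV[1]=[0, 7, 2]
Event 2 stamp: [0, 0, 1]
Event 9 stamp: [0, 7, 2]
[0, 0, 1] <= [0, 7, 2]? True. Equal? False. Happens-before: True

Answer: yes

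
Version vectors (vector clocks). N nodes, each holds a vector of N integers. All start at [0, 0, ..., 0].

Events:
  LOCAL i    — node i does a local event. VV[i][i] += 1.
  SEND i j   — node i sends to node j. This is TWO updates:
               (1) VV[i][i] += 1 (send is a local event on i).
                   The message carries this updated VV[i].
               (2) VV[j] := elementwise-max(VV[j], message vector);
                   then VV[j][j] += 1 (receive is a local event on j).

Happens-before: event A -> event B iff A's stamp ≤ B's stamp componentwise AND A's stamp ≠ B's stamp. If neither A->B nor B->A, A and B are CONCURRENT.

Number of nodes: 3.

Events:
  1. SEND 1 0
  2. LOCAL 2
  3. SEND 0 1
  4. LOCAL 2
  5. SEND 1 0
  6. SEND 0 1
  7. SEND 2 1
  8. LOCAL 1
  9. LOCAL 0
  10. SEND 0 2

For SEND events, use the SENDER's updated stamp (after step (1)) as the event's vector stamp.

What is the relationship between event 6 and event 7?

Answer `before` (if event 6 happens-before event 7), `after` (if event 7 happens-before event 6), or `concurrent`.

Initial: VV[0]=[0, 0, 0]
Initial: VV[1]=[0, 0, 0]
Initial: VV[2]=[0, 0, 0]
Event 1: SEND 1->0: VV[1][1]++ -> VV[1]=[0, 1, 0], msg_vec=[0, 1, 0]; VV[0]=max(VV[0],msg_vec) then VV[0][0]++ -> VV[0]=[1, 1, 0]
Event 2: LOCAL 2: VV[2][2]++ -> VV[2]=[0, 0, 1]
Event 3: SEND 0->1: VV[0][0]++ -> VV[0]=[2, 1, 0], msg_vec=[2, 1, 0]; VV[1]=max(VV[1],msg_vec) then VV[1][1]++ -> VV[1]=[2, 2, 0]
Event 4: LOCAL 2: VV[2][2]++ -> VV[2]=[0, 0, 2]
Event 5: SEND 1->0: VV[1][1]++ -> VV[1]=[2, 3, 0], msg_vec=[2, 3, 0]; VV[0]=max(VV[0],msg_vec) then VV[0][0]++ -> VV[0]=[3, 3, 0]
Event 6: SEND 0->1: VV[0][0]++ -> VV[0]=[4, 3, 0], msg_vec=[4, 3, 0]; VV[1]=max(VV[1],msg_vec) then VV[1][1]++ -> VV[1]=[4, 4, 0]
Event 7: SEND 2->1: VV[2][2]++ -> VV[2]=[0, 0, 3], msg_vec=[0, 0, 3]; VV[1]=max(VV[1],msg_vec) then VV[1][1]++ -> VV[1]=[4, 5, 3]
Event 8: LOCAL 1: VV[1][1]++ -> VV[1]=[4, 6, 3]
Event 9: LOCAL 0: VV[0][0]++ -> VV[0]=[5, 3, 0]
Event 10: SEND 0->2: VV[0][0]++ -> VV[0]=[6, 3, 0], msg_vec=[6, 3, 0]; VV[2]=max(VV[2],msg_vec) then VV[2][2]++ -> VV[2]=[6, 3, 4]
Event 6 stamp: [4, 3, 0]
Event 7 stamp: [0, 0, 3]
[4, 3, 0] <= [0, 0, 3]? False
[0, 0, 3] <= [4, 3, 0]? False
Relation: concurrent

Answer: concurrent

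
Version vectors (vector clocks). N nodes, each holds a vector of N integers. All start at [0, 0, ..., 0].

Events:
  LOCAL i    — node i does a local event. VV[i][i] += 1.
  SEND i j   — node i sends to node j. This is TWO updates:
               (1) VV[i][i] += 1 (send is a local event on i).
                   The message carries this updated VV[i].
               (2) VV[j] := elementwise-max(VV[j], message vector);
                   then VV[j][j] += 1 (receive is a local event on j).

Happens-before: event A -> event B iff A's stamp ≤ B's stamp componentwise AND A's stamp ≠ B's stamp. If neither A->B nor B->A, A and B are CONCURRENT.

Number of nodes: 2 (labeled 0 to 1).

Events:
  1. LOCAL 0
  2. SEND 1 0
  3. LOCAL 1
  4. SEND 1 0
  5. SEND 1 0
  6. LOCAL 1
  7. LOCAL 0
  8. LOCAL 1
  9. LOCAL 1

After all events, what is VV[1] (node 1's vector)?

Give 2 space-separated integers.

Initial: VV[0]=[0, 0]
Initial: VV[1]=[0, 0]
Event 1: LOCAL 0: VV[0][0]++ -> VV[0]=[1, 0]
Event 2: SEND 1->0: VV[1][1]++ -> VV[1]=[0, 1], msg_vec=[0, 1]; VV[0]=max(VV[0],msg_vec) then VV[0][0]++ -> VV[0]=[2, 1]
Event 3: LOCAL 1: VV[1][1]++ -> VV[1]=[0, 2]
Event 4: SEND 1->0: VV[1][1]++ -> VV[1]=[0, 3], msg_vec=[0, 3]; VV[0]=max(VV[0],msg_vec) then VV[0][0]++ -> VV[0]=[3, 3]
Event 5: SEND 1->0: VV[1][1]++ -> VV[1]=[0, 4], msg_vec=[0, 4]; VV[0]=max(VV[0],msg_vec) then VV[0][0]++ -> VV[0]=[4, 4]
Event 6: LOCAL 1: VV[1][1]++ -> VV[1]=[0, 5]
Event 7: LOCAL 0: VV[0][0]++ -> VV[0]=[5, 4]
Event 8: LOCAL 1: VV[1][1]++ -> VV[1]=[0, 6]
Event 9: LOCAL 1: VV[1][1]++ -> VV[1]=[0, 7]
Final vectors: VV[0]=[5, 4]; VV[1]=[0, 7]

Answer: 0 7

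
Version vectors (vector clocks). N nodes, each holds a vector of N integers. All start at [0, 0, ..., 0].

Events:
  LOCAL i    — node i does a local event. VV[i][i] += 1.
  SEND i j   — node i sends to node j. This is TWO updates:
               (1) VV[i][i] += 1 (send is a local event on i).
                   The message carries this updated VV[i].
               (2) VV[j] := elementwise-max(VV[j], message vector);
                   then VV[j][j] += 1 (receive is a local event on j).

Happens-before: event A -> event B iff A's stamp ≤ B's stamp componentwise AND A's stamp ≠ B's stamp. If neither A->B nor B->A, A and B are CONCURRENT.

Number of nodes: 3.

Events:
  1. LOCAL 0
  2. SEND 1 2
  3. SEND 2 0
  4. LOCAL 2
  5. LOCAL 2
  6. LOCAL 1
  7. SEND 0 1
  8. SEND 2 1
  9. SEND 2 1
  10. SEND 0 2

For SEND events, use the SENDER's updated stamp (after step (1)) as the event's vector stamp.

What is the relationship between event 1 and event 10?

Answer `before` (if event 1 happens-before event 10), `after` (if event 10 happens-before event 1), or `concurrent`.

Answer: before

Derivation:
Initial: VV[0]=[0, 0, 0]
Initial: VV[1]=[0, 0, 0]
Initial: VV[2]=[0, 0, 0]
Event 1: LOCAL 0: VV[0][0]++ -> VV[0]=[1, 0, 0]
Event 2: SEND 1->2: VV[1][1]++ -> VV[1]=[0, 1, 0], msg_vec=[0, 1, 0]; VV[2]=max(VV[2],msg_vec) then VV[2][2]++ -> VV[2]=[0, 1, 1]
Event 3: SEND 2->0: VV[2][2]++ -> VV[2]=[0, 1, 2], msg_vec=[0, 1, 2]; VV[0]=max(VV[0],msg_vec) then VV[0][0]++ -> VV[0]=[2, 1, 2]
Event 4: LOCAL 2: VV[2][2]++ -> VV[2]=[0, 1, 3]
Event 5: LOCAL 2: VV[2][2]++ -> VV[2]=[0, 1, 4]
Event 6: LOCAL 1: VV[1][1]++ -> VV[1]=[0, 2, 0]
Event 7: SEND 0->1: VV[0][0]++ -> VV[0]=[3, 1, 2], msg_vec=[3, 1, 2]; VV[1]=max(VV[1],msg_vec) then VV[1][1]++ -> VV[1]=[3, 3, 2]
Event 8: SEND 2->1: VV[2][2]++ -> VV[2]=[0, 1, 5], msg_vec=[0, 1, 5]; VV[1]=max(VV[1],msg_vec) then VV[1][1]++ -> VV[1]=[3, 4, 5]
Event 9: SEND 2->1: VV[2][2]++ -> VV[2]=[0, 1, 6], msg_vec=[0, 1, 6]; VV[1]=max(VV[1],msg_vec) then VV[1][1]++ -> VV[1]=[3, 5, 6]
Event 10: SEND 0->2: VV[0][0]++ -> VV[0]=[4, 1, 2], msg_vec=[4, 1, 2]; VV[2]=max(VV[2],msg_vec) then VV[2][2]++ -> VV[2]=[4, 1, 7]
Event 1 stamp: [1, 0, 0]
Event 10 stamp: [4, 1, 2]
[1, 0, 0] <= [4, 1, 2]? True
[4, 1, 2] <= [1, 0, 0]? False
Relation: before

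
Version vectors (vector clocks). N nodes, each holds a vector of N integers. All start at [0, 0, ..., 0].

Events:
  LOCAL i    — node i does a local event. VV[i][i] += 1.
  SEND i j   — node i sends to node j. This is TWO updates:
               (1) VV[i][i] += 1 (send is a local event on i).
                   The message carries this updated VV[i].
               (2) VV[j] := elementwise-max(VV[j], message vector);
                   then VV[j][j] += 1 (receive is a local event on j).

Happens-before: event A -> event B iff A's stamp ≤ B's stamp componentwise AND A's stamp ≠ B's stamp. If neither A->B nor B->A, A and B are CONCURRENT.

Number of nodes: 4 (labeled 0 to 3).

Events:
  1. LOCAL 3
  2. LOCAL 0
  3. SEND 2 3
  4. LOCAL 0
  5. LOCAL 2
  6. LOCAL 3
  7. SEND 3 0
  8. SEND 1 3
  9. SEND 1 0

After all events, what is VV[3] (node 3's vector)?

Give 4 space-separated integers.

Initial: VV[0]=[0, 0, 0, 0]
Initial: VV[1]=[0, 0, 0, 0]
Initial: VV[2]=[0, 0, 0, 0]
Initial: VV[3]=[0, 0, 0, 0]
Event 1: LOCAL 3: VV[3][3]++ -> VV[3]=[0, 0, 0, 1]
Event 2: LOCAL 0: VV[0][0]++ -> VV[0]=[1, 0, 0, 0]
Event 3: SEND 2->3: VV[2][2]++ -> VV[2]=[0, 0, 1, 0], msg_vec=[0, 0, 1, 0]; VV[3]=max(VV[3],msg_vec) then VV[3][3]++ -> VV[3]=[0, 0, 1, 2]
Event 4: LOCAL 0: VV[0][0]++ -> VV[0]=[2, 0, 0, 0]
Event 5: LOCAL 2: VV[2][2]++ -> VV[2]=[0, 0, 2, 0]
Event 6: LOCAL 3: VV[3][3]++ -> VV[3]=[0, 0, 1, 3]
Event 7: SEND 3->0: VV[3][3]++ -> VV[3]=[0, 0, 1, 4], msg_vec=[0, 0, 1, 4]; VV[0]=max(VV[0],msg_vec) then VV[0][0]++ -> VV[0]=[3, 0, 1, 4]
Event 8: SEND 1->3: VV[1][1]++ -> VV[1]=[0, 1, 0, 0], msg_vec=[0, 1, 0, 0]; VV[3]=max(VV[3],msg_vec) then VV[3][3]++ -> VV[3]=[0, 1, 1, 5]
Event 9: SEND 1->0: VV[1][1]++ -> VV[1]=[0, 2, 0, 0], msg_vec=[0, 2, 0, 0]; VV[0]=max(VV[0],msg_vec) then VV[0][0]++ -> VV[0]=[4, 2, 1, 4]
Final vectors: VV[0]=[4, 2, 1, 4]; VV[1]=[0, 2, 0, 0]; VV[2]=[0, 0, 2, 0]; VV[3]=[0, 1, 1, 5]

Answer: 0 1 1 5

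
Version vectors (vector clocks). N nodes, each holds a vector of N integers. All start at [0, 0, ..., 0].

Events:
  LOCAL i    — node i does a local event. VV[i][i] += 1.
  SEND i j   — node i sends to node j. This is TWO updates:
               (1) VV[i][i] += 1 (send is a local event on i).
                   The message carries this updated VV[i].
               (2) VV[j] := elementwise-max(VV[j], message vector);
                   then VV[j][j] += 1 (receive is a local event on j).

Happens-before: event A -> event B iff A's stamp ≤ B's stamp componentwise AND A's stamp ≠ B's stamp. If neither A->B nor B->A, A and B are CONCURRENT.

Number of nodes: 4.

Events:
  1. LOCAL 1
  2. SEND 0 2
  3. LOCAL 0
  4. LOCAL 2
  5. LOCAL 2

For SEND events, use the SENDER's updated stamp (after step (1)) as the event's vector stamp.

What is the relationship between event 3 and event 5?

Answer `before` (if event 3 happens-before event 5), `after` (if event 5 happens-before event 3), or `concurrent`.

Answer: concurrent

Derivation:
Initial: VV[0]=[0, 0, 0, 0]
Initial: VV[1]=[0, 0, 0, 0]
Initial: VV[2]=[0, 0, 0, 0]
Initial: VV[3]=[0, 0, 0, 0]
Event 1: LOCAL 1: VV[1][1]++ -> VV[1]=[0, 1, 0, 0]
Event 2: SEND 0->2: VV[0][0]++ -> VV[0]=[1, 0, 0, 0], msg_vec=[1, 0, 0, 0]; VV[2]=max(VV[2],msg_vec) then VV[2][2]++ -> VV[2]=[1, 0, 1, 0]
Event 3: LOCAL 0: VV[0][0]++ -> VV[0]=[2, 0, 0, 0]
Event 4: LOCAL 2: VV[2][2]++ -> VV[2]=[1, 0, 2, 0]
Event 5: LOCAL 2: VV[2][2]++ -> VV[2]=[1, 0, 3, 0]
Event 3 stamp: [2, 0, 0, 0]
Event 5 stamp: [1, 0, 3, 0]
[2, 0, 0, 0] <= [1, 0, 3, 0]? False
[1, 0, 3, 0] <= [2, 0, 0, 0]? False
Relation: concurrent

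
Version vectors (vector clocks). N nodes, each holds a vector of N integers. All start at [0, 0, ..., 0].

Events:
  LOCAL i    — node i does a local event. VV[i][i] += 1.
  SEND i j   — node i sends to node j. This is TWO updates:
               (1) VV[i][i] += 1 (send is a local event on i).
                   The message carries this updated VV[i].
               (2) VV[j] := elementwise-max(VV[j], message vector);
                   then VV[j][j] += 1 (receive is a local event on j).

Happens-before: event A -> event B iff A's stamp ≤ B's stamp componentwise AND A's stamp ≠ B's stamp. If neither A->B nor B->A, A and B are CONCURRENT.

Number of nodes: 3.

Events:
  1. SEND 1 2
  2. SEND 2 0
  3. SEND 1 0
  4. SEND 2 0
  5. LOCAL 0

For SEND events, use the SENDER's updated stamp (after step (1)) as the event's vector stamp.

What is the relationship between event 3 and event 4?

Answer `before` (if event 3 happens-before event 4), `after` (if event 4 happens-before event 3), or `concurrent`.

Answer: concurrent

Derivation:
Initial: VV[0]=[0, 0, 0]
Initial: VV[1]=[0, 0, 0]
Initial: VV[2]=[0, 0, 0]
Event 1: SEND 1->2: VV[1][1]++ -> VV[1]=[0, 1, 0], msg_vec=[0, 1, 0]; VV[2]=max(VV[2],msg_vec) then VV[2][2]++ -> VV[2]=[0, 1, 1]
Event 2: SEND 2->0: VV[2][2]++ -> VV[2]=[0, 1, 2], msg_vec=[0, 1, 2]; VV[0]=max(VV[0],msg_vec) then VV[0][0]++ -> VV[0]=[1, 1, 2]
Event 3: SEND 1->0: VV[1][1]++ -> VV[1]=[0, 2, 0], msg_vec=[0, 2, 0]; VV[0]=max(VV[0],msg_vec) then VV[0][0]++ -> VV[0]=[2, 2, 2]
Event 4: SEND 2->0: VV[2][2]++ -> VV[2]=[0, 1, 3], msg_vec=[0, 1, 3]; VV[0]=max(VV[0],msg_vec) then VV[0][0]++ -> VV[0]=[3, 2, 3]
Event 5: LOCAL 0: VV[0][0]++ -> VV[0]=[4, 2, 3]
Event 3 stamp: [0, 2, 0]
Event 4 stamp: [0, 1, 3]
[0, 2, 0] <= [0, 1, 3]? False
[0, 1, 3] <= [0, 2, 0]? False
Relation: concurrent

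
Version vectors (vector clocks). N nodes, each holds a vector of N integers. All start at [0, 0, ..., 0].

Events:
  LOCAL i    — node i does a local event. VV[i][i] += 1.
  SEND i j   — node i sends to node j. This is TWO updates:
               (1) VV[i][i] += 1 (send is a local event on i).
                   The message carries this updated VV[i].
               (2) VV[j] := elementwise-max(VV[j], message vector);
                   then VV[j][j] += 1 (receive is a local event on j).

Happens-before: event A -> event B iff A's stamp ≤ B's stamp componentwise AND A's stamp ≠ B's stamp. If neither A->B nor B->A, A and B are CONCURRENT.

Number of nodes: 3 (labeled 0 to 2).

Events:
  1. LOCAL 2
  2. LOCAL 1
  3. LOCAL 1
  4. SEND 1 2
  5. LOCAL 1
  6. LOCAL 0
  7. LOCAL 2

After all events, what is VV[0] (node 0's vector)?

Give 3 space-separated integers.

Answer: 1 0 0

Derivation:
Initial: VV[0]=[0, 0, 0]
Initial: VV[1]=[0, 0, 0]
Initial: VV[2]=[0, 0, 0]
Event 1: LOCAL 2: VV[2][2]++ -> VV[2]=[0, 0, 1]
Event 2: LOCAL 1: VV[1][1]++ -> VV[1]=[0, 1, 0]
Event 3: LOCAL 1: VV[1][1]++ -> VV[1]=[0, 2, 0]
Event 4: SEND 1->2: VV[1][1]++ -> VV[1]=[0, 3, 0], msg_vec=[0, 3, 0]; VV[2]=max(VV[2],msg_vec) then VV[2][2]++ -> VV[2]=[0, 3, 2]
Event 5: LOCAL 1: VV[1][1]++ -> VV[1]=[0, 4, 0]
Event 6: LOCAL 0: VV[0][0]++ -> VV[0]=[1, 0, 0]
Event 7: LOCAL 2: VV[2][2]++ -> VV[2]=[0, 3, 3]
Final vectors: VV[0]=[1, 0, 0]; VV[1]=[0, 4, 0]; VV[2]=[0, 3, 3]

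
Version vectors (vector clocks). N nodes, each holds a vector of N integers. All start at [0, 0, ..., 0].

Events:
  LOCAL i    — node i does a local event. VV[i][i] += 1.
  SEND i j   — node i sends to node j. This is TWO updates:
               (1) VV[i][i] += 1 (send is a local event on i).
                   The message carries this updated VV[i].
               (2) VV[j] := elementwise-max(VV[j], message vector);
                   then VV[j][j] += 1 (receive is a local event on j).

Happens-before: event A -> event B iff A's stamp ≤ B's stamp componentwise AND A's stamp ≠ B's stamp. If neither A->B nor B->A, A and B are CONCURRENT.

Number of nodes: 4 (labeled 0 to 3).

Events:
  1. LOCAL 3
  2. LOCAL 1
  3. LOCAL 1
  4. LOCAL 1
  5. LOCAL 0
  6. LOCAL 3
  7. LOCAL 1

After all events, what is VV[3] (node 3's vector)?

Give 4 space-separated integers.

Answer: 0 0 0 2

Derivation:
Initial: VV[0]=[0, 0, 0, 0]
Initial: VV[1]=[0, 0, 0, 0]
Initial: VV[2]=[0, 0, 0, 0]
Initial: VV[3]=[0, 0, 0, 0]
Event 1: LOCAL 3: VV[3][3]++ -> VV[3]=[0, 0, 0, 1]
Event 2: LOCAL 1: VV[1][1]++ -> VV[1]=[0, 1, 0, 0]
Event 3: LOCAL 1: VV[1][1]++ -> VV[1]=[0, 2, 0, 0]
Event 4: LOCAL 1: VV[1][1]++ -> VV[1]=[0, 3, 0, 0]
Event 5: LOCAL 0: VV[0][0]++ -> VV[0]=[1, 0, 0, 0]
Event 6: LOCAL 3: VV[3][3]++ -> VV[3]=[0, 0, 0, 2]
Event 7: LOCAL 1: VV[1][1]++ -> VV[1]=[0, 4, 0, 0]
Final vectors: VV[0]=[1, 0, 0, 0]; VV[1]=[0, 4, 0, 0]; VV[2]=[0, 0, 0, 0]; VV[3]=[0, 0, 0, 2]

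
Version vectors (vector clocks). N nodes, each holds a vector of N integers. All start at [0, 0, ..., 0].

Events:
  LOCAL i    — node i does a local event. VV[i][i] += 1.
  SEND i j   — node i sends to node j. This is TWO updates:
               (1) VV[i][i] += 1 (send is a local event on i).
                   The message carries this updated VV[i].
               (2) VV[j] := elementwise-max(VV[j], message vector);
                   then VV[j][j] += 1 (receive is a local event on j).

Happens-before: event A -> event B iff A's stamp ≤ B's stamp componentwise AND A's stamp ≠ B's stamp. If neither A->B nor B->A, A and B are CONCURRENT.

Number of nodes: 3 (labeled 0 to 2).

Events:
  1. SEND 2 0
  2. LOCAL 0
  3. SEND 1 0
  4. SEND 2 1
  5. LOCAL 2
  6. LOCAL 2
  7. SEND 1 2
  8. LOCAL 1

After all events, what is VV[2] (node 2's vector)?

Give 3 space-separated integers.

Answer: 0 3 5

Derivation:
Initial: VV[0]=[0, 0, 0]
Initial: VV[1]=[0, 0, 0]
Initial: VV[2]=[0, 0, 0]
Event 1: SEND 2->0: VV[2][2]++ -> VV[2]=[0, 0, 1], msg_vec=[0, 0, 1]; VV[0]=max(VV[0],msg_vec) then VV[0][0]++ -> VV[0]=[1, 0, 1]
Event 2: LOCAL 0: VV[0][0]++ -> VV[0]=[2, 0, 1]
Event 3: SEND 1->0: VV[1][1]++ -> VV[1]=[0, 1, 0], msg_vec=[0, 1, 0]; VV[0]=max(VV[0],msg_vec) then VV[0][0]++ -> VV[0]=[3, 1, 1]
Event 4: SEND 2->1: VV[2][2]++ -> VV[2]=[0, 0, 2], msg_vec=[0, 0, 2]; VV[1]=max(VV[1],msg_vec) then VV[1][1]++ -> VV[1]=[0, 2, 2]
Event 5: LOCAL 2: VV[2][2]++ -> VV[2]=[0, 0, 3]
Event 6: LOCAL 2: VV[2][2]++ -> VV[2]=[0, 0, 4]
Event 7: SEND 1->2: VV[1][1]++ -> VV[1]=[0, 3, 2], msg_vec=[0, 3, 2]; VV[2]=max(VV[2],msg_vec) then VV[2][2]++ -> VV[2]=[0, 3, 5]
Event 8: LOCAL 1: VV[1][1]++ -> VV[1]=[0, 4, 2]
Final vectors: VV[0]=[3, 1, 1]; VV[1]=[0, 4, 2]; VV[2]=[0, 3, 5]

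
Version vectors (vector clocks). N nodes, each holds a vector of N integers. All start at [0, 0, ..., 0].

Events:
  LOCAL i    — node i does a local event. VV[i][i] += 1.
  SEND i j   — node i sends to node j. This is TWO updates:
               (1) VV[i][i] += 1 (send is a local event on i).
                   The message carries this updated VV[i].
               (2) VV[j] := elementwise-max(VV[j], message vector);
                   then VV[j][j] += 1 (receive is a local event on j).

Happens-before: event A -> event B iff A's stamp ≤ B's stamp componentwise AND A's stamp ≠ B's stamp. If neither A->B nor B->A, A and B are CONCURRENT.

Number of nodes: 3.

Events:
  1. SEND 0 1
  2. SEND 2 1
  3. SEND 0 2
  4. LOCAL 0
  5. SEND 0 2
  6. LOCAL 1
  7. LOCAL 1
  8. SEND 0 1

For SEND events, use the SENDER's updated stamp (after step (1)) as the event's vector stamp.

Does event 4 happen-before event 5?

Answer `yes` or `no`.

Answer: yes

Derivation:
Initial: VV[0]=[0, 0, 0]
Initial: VV[1]=[0, 0, 0]
Initial: VV[2]=[0, 0, 0]
Event 1: SEND 0->1: VV[0][0]++ -> VV[0]=[1, 0, 0], msg_vec=[1, 0, 0]; VV[1]=max(VV[1],msg_vec) then VV[1][1]++ -> VV[1]=[1, 1, 0]
Event 2: SEND 2->1: VV[2][2]++ -> VV[2]=[0, 0, 1], msg_vec=[0, 0, 1]; VV[1]=max(VV[1],msg_vec) then VV[1][1]++ -> VV[1]=[1, 2, 1]
Event 3: SEND 0->2: VV[0][0]++ -> VV[0]=[2, 0, 0], msg_vec=[2, 0, 0]; VV[2]=max(VV[2],msg_vec) then VV[2][2]++ -> VV[2]=[2, 0, 2]
Event 4: LOCAL 0: VV[0][0]++ -> VV[0]=[3, 0, 0]
Event 5: SEND 0->2: VV[0][0]++ -> VV[0]=[4, 0, 0], msg_vec=[4, 0, 0]; VV[2]=max(VV[2],msg_vec) then VV[2][2]++ -> VV[2]=[4, 0, 3]
Event 6: LOCAL 1: VV[1][1]++ -> VV[1]=[1, 3, 1]
Event 7: LOCAL 1: VV[1][1]++ -> VV[1]=[1, 4, 1]
Event 8: SEND 0->1: VV[0][0]++ -> VV[0]=[5, 0, 0], msg_vec=[5, 0, 0]; VV[1]=max(VV[1],msg_vec) then VV[1][1]++ -> VV[1]=[5, 5, 1]
Event 4 stamp: [3, 0, 0]
Event 5 stamp: [4, 0, 0]
[3, 0, 0] <= [4, 0, 0]? True. Equal? False. Happens-before: True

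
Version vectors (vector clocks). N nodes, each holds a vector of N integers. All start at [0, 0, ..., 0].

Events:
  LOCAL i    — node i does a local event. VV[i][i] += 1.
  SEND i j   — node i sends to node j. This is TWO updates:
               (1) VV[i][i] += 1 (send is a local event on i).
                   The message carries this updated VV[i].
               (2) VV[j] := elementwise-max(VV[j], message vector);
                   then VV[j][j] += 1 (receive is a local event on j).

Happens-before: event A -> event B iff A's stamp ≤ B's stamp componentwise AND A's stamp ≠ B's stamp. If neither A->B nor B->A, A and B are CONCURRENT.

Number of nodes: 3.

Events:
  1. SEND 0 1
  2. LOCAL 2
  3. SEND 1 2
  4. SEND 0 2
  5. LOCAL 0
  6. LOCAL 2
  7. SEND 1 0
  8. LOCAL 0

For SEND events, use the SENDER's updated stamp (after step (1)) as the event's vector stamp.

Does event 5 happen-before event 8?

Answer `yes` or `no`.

Initial: VV[0]=[0, 0, 0]
Initial: VV[1]=[0, 0, 0]
Initial: VV[2]=[0, 0, 0]
Event 1: SEND 0->1: VV[0][0]++ -> VV[0]=[1, 0, 0], msg_vec=[1, 0, 0]; VV[1]=max(VV[1],msg_vec) then VV[1][1]++ -> VV[1]=[1, 1, 0]
Event 2: LOCAL 2: VV[2][2]++ -> VV[2]=[0, 0, 1]
Event 3: SEND 1->2: VV[1][1]++ -> VV[1]=[1, 2, 0], msg_vec=[1, 2, 0]; VV[2]=max(VV[2],msg_vec) then VV[2][2]++ -> VV[2]=[1, 2, 2]
Event 4: SEND 0->2: VV[0][0]++ -> VV[0]=[2, 0, 0], msg_vec=[2, 0, 0]; VV[2]=max(VV[2],msg_vec) then VV[2][2]++ -> VV[2]=[2, 2, 3]
Event 5: LOCAL 0: VV[0][0]++ -> VV[0]=[3, 0, 0]
Event 6: LOCAL 2: VV[2][2]++ -> VV[2]=[2, 2, 4]
Event 7: SEND 1->0: VV[1][1]++ -> VV[1]=[1, 3, 0], msg_vec=[1, 3, 0]; VV[0]=max(VV[0],msg_vec) then VV[0][0]++ -> VV[0]=[4, 3, 0]
Event 8: LOCAL 0: VV[0][0]++ -> VV[0]=[5, 3, 0]
Event 5 stamp: [3, 0, 0]
Event 8 stamp: [5, 3, 0]
[3, 0, 0] <= [5, 3, 0]? True. Equal? False. Happens-before: True

Answer: yes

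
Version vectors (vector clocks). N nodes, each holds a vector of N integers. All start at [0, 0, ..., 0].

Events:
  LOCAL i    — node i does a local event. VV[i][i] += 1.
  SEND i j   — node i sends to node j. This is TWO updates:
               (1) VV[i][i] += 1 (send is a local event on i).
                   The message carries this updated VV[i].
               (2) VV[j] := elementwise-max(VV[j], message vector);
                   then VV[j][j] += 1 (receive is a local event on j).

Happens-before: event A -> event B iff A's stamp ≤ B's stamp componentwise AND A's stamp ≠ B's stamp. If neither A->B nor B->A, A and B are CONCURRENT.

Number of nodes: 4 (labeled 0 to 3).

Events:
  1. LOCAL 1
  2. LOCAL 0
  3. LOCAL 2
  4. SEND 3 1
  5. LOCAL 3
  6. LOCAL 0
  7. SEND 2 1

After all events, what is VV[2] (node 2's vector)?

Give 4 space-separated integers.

Answer: 0 0 2 0

Derivation:
Initial: VV[0]=[0, 0, 0, 0]
Initial: VV[1]=[0, 0, 0, 0]
Initial: VV[2]=[0, 0, 0, 0]
Initial: VV[3]=[0, 0, 0, 0]
Event 1: LOCAL 1: VV[1][1]++ -> VV[1]=[0, 1, 0, 0]
Event 2: LOCAL 0: VV[0][0]++ -> VV[0]=[1, 0, 0, 0]
Event 3: LOCAL 2: VV[2][2]++ -> VV[2]=[0, 0, 1, 0]
Event 4: SEND 3->1: VV[3][3]++ -> VV[3]=[0, 0, 0, 1], msg_vec=[0, 0, 0, 1]; VV[1]=max(VV[1],msg_vec) then VV[1][1]++ -> VV[1]=[0, 2, 0, 1]
Event 5: LOCAL 3: VV[3][3]++ -> VV[3]=[0, 0, 0, 2]
Event 6: LOCAL 0: VV[0][0]++ -> VV[0]=[2, 0, 0, 0]
Event 7: SEND 2->1: VV[2][2]++ -> VV[2]=[0, 0, 2, 0], msg_vec=[0, 0, 2, 0]; VV[1]=max(VV[1],msg_vec) then VV[1][1]++ -> VV[1]=[0, 3, 2, 1]
Final vectors: VV[0]=[2, 0, 0, 0]; VV[1]=[0, 3, 2, 1]; VV[2]=[0, 0, 2, 0]; VV[3]=[0, 0, 0, 2]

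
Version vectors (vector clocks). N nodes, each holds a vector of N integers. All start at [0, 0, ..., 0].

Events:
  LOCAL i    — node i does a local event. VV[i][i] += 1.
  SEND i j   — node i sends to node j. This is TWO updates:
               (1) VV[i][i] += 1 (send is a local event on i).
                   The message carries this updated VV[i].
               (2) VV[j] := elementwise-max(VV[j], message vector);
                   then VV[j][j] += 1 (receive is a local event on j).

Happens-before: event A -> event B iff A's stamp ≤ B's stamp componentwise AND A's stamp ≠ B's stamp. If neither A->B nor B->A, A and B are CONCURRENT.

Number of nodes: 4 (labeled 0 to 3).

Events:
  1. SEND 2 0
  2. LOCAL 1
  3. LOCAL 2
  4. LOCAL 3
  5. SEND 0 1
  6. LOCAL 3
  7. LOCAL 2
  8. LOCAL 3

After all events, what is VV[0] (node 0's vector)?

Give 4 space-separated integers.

Answer: 2 0 1 0

Derivation:
Initial: VV[0]=[0, 0, 0, 0]
Initial: VV[1]=[0, 0, 0, 0]
Initial: VV[2]=[0, 0, 0, 0]
Initial: VV[3]=[0, 0, 0, 0]
Event 1: SEND 2->0: VV[2][2]++ -> VV[2]=[0, 0, 1, 0], msg_vec=[0, 0, 1, 0]; VV[0]=max(VV[0],msg_vec) then VV[0][0]++ -> VV[0]=[1, 0, 1, 0]
Event 2: LOCAL 1: VV[1][1]++ -> VV[1]=[0, 1, 0, 0]
Event 3: LOCAL 2: VV[2][2]++ -> VV[2]=[0, 0, 2, 0]
Event 4: LOCAL 3: VV[3][3]++ -> VV[3]=[0, 0, 0, 1]
Event 5: SEND 0->1: VV[0][0]++ -> VV[0]=[2, 0, 1, 0], msg_vec=[2, 0, 1, 0]; VV[1]=max(VV[1],msg_vec) then VV[1][1]++ -> VV[1]=[2, 2, 1, 0]
Event 6: LOCAL 3: VV[3][3]++ -> VV[3]=[0, 0, 0, 2]
Event 7: LOCAL 2: VV[2][2]++ -> VV[2]=[0, 0, 3, 0]
Event 8: LOCAL 3: VV[3][3]++ -> VV[3]=[0, 0, 0, 3]
Final vectors: VV[0]=[2, 0, 1, 0]; VV[1]=[2, 2, 1, 0]; VV[2]=[0, 0, 3, 0]; VV[3]=[0, 0, 0, 3]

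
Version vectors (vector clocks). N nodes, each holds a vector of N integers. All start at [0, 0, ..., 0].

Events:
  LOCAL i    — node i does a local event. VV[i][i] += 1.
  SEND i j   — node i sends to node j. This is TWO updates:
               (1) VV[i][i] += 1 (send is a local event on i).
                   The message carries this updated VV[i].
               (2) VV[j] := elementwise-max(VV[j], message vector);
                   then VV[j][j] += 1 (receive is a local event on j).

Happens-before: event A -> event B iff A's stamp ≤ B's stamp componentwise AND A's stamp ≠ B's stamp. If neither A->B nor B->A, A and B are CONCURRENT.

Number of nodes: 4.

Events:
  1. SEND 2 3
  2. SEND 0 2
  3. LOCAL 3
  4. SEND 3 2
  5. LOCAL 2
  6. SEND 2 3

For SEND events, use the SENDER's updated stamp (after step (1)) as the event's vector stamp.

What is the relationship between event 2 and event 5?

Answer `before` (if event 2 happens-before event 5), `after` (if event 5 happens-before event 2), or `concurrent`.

Initial: VV[0]=[0, 0, 0, 0]
Initial: VV[1]=[0, 0, 0, 0]
Initial: VV[2]=[0, 0, 0, 0]
Initial: VV[3]=[0, 0, 0, 0]
Event 1: SEND 2->3: VV[2][2]++ -> VV[2]=[0, 0, 1, 0], msg_vec=[0, 0, 1, 0]; VV[3]=max(VV[3],msg_vec) then VV[3][3]++ -> VV[3]=[0, 0, 1, 1]
Event 2: SEND 0->2: VV[0][0]++ -> VV[0]=[1, 0, 0, 0], msg_vec=[1, 0, 0, 0]; VV[2]=max(VV[2],msg_vec) then VV[2][2]++ -> VV[2]=[1, 0, 2, 0]
Event 3: LOCAL 3: VV[3][3]++ -> VV[3]=[0, 0, 1, 2]
Event 4: SEND 3->2: VV[3][3]++ -> VV[3]=[0, 0, 1, 3], msg_vec=[0, 0, 1, 3]; VV[2]=max(VV[2],msg_vec) then VV[2][2]++ -> VV[2]=[1, 0, 3, 3]
Event 5: LOCAL 2: VV[2][2]++ -> VV[2]=[1, 0, 4, 3]
Event 6: SEND 2->3: VV[2][2]++ -> VV[2]=[1, 0, 5, 3], msg_vec=[1, 0, 5, 3]; VV[3]=max(VV[3],msg_vec) then VV[3][3]++ -> VV[3]=[1, 0, 5, 4]
Event 2 stamp: [1, 0, 0, 0]
Event 5 stamp: [1, 0, 4, 3]
[1, 0, 0, 0] <= [1, 0, 4, 3]? True
[1, 0, 4, 3] <= [1, 0, 0, 0]? False
Relation: before

Answer: before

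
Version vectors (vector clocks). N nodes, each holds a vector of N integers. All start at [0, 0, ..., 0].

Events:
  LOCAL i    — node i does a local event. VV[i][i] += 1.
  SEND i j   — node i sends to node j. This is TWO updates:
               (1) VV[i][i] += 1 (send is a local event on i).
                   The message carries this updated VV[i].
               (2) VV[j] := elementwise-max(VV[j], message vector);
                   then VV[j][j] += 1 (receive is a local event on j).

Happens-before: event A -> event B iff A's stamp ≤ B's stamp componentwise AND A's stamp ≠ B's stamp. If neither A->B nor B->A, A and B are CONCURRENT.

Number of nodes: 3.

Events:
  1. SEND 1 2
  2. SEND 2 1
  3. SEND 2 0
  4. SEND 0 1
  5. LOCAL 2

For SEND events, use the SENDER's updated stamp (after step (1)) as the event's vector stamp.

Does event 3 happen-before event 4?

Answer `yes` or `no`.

Answer: yes

Derivation:
Initial: VV[0]=[0, 0, 0]
Initial: VV[1]=[0, 0, 0]
Initial: VV[2]=[0, 0, 0]
Event 1: SEND 1->2: VV[1][1]++ -> VV[1]=[0, 1, 0], msg_vec=[0, 1, 0]; VV[2]=max(VV[2],msg_vec) then VV[2][2]++ -> VV[2]=[0, 1, 1]
Event 2: SEND 2->1: VV[2][2]++ -> VV[2]=[0, 1, 2], msg_vec=[0, 1, 2]; VV[1]=max(VV[1],msg_vec) then VV[1][1]++ -> VV[1]=[0, 2, 2]
Event 3: SEND 2->0: VV[2][2]++ -> VV[2]=[0, 1, 3], msg_vec=[0, 1, 3]; VV[0]=max(VV[0],msg_vec) then VV[0][0]++ -> VV[0]=[1, 1, 3]
Event 4: SEND 0->1: VV[0][0]++ -> VV[0]=[2, 1, 3], msg_vec=[2, 1, 3]; VV[1]=max(VV[1],msg_vec) then VV[1][1]++ -> VV[1]=[2, 3, 3]
Event 5: LOCAL 2: VV[2][2]++ -> VV[2]=[0, 1, 4]
Event 3 stamp: [0, 1, 3]
Event 4 stamp: [2, 1, 3]
[0, 1, 3] <= [2, 1, 3]? True. Equal? False. Happens-before: True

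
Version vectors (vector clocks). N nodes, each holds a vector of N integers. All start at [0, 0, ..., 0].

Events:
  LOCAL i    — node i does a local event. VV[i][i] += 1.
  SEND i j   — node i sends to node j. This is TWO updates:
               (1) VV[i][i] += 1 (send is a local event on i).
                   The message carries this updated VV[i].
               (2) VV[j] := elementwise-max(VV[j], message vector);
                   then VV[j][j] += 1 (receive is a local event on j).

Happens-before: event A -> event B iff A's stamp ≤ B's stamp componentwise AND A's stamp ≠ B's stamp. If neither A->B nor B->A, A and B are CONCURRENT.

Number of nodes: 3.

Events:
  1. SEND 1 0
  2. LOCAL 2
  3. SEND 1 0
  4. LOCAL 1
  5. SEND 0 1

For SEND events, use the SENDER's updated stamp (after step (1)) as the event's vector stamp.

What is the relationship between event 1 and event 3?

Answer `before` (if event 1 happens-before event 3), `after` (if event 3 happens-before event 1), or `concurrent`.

Answer: before

Derivation:
Initial: VV[0]=[0, 0, 0]
Initial: VV[1]=[0, 0, 0]
Initial: VV[2]=[0, 0, 0]
Event 1: SEND 1->0: VV[1][1]++ -> VV[1]=[0, 1, 0], msg_vec=[0, 1, 0]; VV[0]=max(VV[0],msg_vec) then VV[0][0]++ -> VV[0]=[1, 1, 0]
Event 2: LOCAL 2: VV[2][2]++ -> VV[2]=[0, 0, 1]
Event 3: SEND 1->0: VV[1][1]++ -> VV[1]=[0, 2, 0], msg_vec=[0, 2, 0]; VV[0]=max(VV[0],msg_vec) then VV[0][0]++ -> VV[0]=[2, 2, 0]
Event 4: LOCAL 1: VV[1][1]++ -> VV[1]=[0, 3, 0]
Event 5: SEND 0->1: VV[0][0]++ -> VV[0]=[3, 2, 0], msg_vec=[3, 2, 0]; VV[1]=max(VV[1],msg_vec) then VV[1][1]++ -> VV[1]=[3, 4, 0]
Event 1 stamp: [0, 1, 0]
Event 3 stamp: [0, 2, 0]
[0, 1, 0] <= [0, 2, 0]? True
[0, 2, 0] <= [0, 1, 0]? False
Relation: before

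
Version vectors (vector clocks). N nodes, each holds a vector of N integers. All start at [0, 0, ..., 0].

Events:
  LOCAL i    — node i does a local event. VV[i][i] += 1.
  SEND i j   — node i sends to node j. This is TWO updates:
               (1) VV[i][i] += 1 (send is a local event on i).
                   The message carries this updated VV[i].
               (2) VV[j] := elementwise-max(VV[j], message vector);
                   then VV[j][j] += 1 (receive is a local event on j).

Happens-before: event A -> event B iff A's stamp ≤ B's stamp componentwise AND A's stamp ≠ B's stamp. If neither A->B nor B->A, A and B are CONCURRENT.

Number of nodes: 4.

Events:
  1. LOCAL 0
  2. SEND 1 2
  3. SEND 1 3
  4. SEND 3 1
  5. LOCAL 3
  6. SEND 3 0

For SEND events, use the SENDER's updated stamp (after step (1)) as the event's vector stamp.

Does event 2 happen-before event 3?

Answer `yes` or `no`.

Initial: VV[0]=[0, 0, 0, 0]
Initial: VV[1]=[0, 0, 0, 0]
Initial: VV[2]=[0, 0, 0, 0]
Initial: VV[3]=[0, 0, 0, 0]
Event 1: LOCAL 0: VV[0][0]++ -> VV[0]=[1, 0, 0, 0]
Event 2: SEND 1->2: VV[1][1]++ -> VV[1]=[0, 1, 0, 0], msg_vec=[0, 1, 0, 0]; VV[2]=max(VV[2],msg_vec) then VV[2][2]++ -> VV[2]=[0, 1, 1, 0]
Event 3: SEND 1->3: VV[1][1]++ -> VV[1]=[0, 2, 0, 0], msg_vec=[0, 2, 0, 0]; VV[3]=max(VV[3],msg_vec) then VV[3][3]++ -> VV[3]=[0, 2, 0, 1]
Event 4: SEND 3->1: VV[3][3]++ -> VV[3]=[0, 2, 0, 2], msg_vec=[0, 2, 0, 2]; VV[1]=max(VV[1],msg_vec) then VV[1][1]++ -> VV[1]=[0, 3, 0, 2]
Event 5: LOCAL 3: VV[3][3]++ -> VV[3]=[0, 2, 0, 3]
Event 6: SEND 3->0: VV[3][3]++ -> VV[3]=[0, 2, 0, 4], msg_vec=[0, 2, 0, 4]; VV[0]=max(VV[0],msg_vec) then VV[0][0]++ -> VV[0]=[2, 2, 0, 4]
Event 2 stamp: [0, 1, 0, 0]
Event 3 stamp: [0, 2, 0, 0]
[0, 1, 0, 0] <= [0, 2, 0, 0]? True. Equal? False. Happens-before: True

Answer: yes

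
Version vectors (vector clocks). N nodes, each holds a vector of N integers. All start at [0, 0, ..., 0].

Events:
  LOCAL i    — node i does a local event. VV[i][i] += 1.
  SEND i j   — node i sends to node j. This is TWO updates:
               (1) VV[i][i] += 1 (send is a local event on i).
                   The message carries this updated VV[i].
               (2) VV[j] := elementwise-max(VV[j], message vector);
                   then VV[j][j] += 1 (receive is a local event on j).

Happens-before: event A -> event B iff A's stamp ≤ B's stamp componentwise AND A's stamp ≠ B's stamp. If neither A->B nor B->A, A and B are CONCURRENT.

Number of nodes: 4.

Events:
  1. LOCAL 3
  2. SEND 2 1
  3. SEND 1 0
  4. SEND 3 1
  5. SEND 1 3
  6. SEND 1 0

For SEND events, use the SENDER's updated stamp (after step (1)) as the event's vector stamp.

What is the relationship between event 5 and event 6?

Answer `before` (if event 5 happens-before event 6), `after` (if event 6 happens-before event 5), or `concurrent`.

Answer: before

Derivation:
Initial: VV[0]=[0, 0, 0, 0]
Initial: VV[1]=[0, 0, 0, 0]
Initial: VV[2]=[0, 0, 0, 0]
Initial: VV[3]=[0, 0, 0, 0]
Event 1: LOCAL 3: VV[3][3]++ -> VV[3]=[0, 0, 0, 1]
Event 2: SEND 2->1: VV[2][2]++ -> VV[2]=[0, 0, 1, 0], msg_vec=[0, 0, 1, 0]; VV[1]=max(VV[1],msg_vec) then VV[1][1]++ -> VV[1]=[0, 1, 1, 0]
Event 3: SEND 1->0: VV[1][1]++ -> VV[1]=[0, 2, 1, 0], msg_vec=[0, 2, 1, 0]; VV[0]=max(VV[0],msg_vec) then VV[0][0]++ -> VV[0]=[1, 2, 1, 0]
Event 4: SEND 3->1: VV[3][3]++ -> VV[3]=[0, 0, 0, 2], msg_vec=[0, 0, 0, 2]; VV[1]=max(VV[1],msg_vec) then VV[1][1]++ -> VV[1]=[0, 3, 1, 2]
Event 5: SEND 1->3: VV[1][1]++ -> VV[1]=[0, 4, 1, 2], msg_vec=[0, 4, 1, 2]; VV[3]=max(VV[3],msg_vec) then VV[3][3]++ -> VV[3]=[0, 4, 1, 3]
Event 6: SEND 1->0: VV[1][1]++ -> VV[1]=[0, 5, 1, 2], msg_vec=[0, 5, 1, 2]; VV[0]=max(VV[0],msg_vec) then VV[0][0]++ -> VV[0]=[2, 5, 1, 2]
Event 5 stamp: [0, 4, 1, 2]
Event 6 stamp: [0, 5, 1, 2]
[0, 4, 1, 2] <= [0, 5, 1, 2]? True
[0, 5, 1, 2] <= [0, 4, 1, 2]? False
Relation: before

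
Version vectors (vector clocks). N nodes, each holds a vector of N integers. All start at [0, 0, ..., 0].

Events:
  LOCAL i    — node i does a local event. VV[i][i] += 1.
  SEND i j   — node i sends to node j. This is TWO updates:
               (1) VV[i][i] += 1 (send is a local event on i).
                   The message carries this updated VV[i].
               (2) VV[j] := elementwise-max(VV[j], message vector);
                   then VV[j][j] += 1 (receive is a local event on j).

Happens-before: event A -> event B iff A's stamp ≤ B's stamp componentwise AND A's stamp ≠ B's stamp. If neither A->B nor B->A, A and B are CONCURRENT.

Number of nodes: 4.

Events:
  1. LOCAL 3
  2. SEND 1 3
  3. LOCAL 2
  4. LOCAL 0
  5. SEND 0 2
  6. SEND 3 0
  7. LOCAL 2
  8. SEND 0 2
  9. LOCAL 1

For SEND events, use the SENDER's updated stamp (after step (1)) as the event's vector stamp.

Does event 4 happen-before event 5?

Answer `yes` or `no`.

Initial: VV[0]=[0, 0, 0, 0]
Initial: VV[1]=[0, 0, 0, 0]
Initial: VV[2]=[0, 0, 0, 0]
Initial: VV[3]=[0, 0, 0, 0]
Event 1: LOCAL 3: VV[3][3]++ -> VV[3]=[0, 0, 0, 1]
Event 2: SEND 1->3: VV[1][1]++ -> VV[1]=[0, 1, 0, 0], msg_vec=[0, 1, 0, 0]; VV[3]=max(VV[3],msg_vec) then VV[3][3]++ -> VV[3]=[0, 1, 0, 2]
Event 3: LOCAL 2: VV[2][2]++ -> VV[2]=[0, 0, 1, 0]
Event 4: LOCAL 0: VV[0][0]++ -> VV[0]=[1, 0, 0, 0]
Event 5: SEND 0->2: VV[0][0]++ -> VV[0]=[2, 0, 0, 0], msg_vec=[2, 0, 0, 0]; VV[2]=max(VV[2],msg_vec) then VV[2][2]++ -> VV[2]=[2, 0, 2, 0]
Event 6: SEND 3->0: VV[3][3]++ -> VV[3]=[0, 1, 0, 3], msg_vec=[0, 1, 0, 3]; VV[0]=max(VV[0],msg_vec) then VV[0][0]++ -> VV[0]=[3, 1, 0, 3]
Event 7: LOCAL 2: VV[2][2]++ -> VV[2]=[2, 0, 3, 0]
Event 8: SEND 0->2: VV[0][0]++ -> VV[0]=[4, 1, 0, 3], msg_vec=[4, 1, 0, 3]; VV[2]=max(VV[2],msg_vec) then VV[2][2]++ -> VV[2]=[4, 1, 4, 3]
Event 9: LOCAL 1: VV[1][1]++ -> VV[1]=[0, 2, 0, 0]
Event 4 stamp: [1, 0, 0, 0]
Event 5 stamp: [2, 0, 0, 0]
[1, 0, 0, 0] <= [2, 0, 0, 0]? True. Equal? False. Happens-before: True

Answer: yes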